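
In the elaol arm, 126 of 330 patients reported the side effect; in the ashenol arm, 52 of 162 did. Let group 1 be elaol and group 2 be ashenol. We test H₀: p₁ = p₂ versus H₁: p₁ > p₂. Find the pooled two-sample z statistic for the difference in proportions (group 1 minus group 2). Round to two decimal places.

p̂₁ = 126/330 = 0.3818, p̂₂ = 52/162 = 0.3210.
Pooled p̂ = (126+52)/(330+162) = 178/492 = 0.3618.
SE = √(0.230898 × 0.00920314) = 0.0461.
z = (0.3818 − 0.3210)/0.0461 = 0.0608/0.0461 = 1.32.

z = 1.32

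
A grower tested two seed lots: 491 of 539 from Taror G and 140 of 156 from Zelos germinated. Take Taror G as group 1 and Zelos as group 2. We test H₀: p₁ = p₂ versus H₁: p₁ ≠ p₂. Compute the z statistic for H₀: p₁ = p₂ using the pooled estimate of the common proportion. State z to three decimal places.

z = 0.514

p̂₁ = 491/539 ≈ 0.91095, p̂₂ = 140/156 ≈ 0.89744.
Pooled p̂ = (491+140)/(539+156) = 631/695 = 0.90791.
SE = √(p̂(1−p̂)(1/n₁+1/n₂)) = √(0.90791·0.09209·0.00826554) = √(0.000691053) = 0.02629.
z = (0.91095 − 0.89744)/0.02629 = 0.01351/0.02629 = 0.514.
Two-sided p-value ≈ 2·Φ(−0.514) = 0.6073.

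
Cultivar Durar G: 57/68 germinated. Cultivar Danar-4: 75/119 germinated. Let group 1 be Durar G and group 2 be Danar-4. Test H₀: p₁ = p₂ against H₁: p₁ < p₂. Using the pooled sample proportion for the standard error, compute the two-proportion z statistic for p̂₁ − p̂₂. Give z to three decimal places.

p̂₁ = 57/68 = 0.83824, p̂₂ = 75/119 = 0.63025.
Pooled p̂ = (57+75)/(68+119) = 132/187 = 0.70588.
SE = √(0.207612 × 0.0231092) = 0.06927.
z = (0.83824 − 0.63025)/0.06927 = 0.20799/0.06927 = 3.003.

z = 3.003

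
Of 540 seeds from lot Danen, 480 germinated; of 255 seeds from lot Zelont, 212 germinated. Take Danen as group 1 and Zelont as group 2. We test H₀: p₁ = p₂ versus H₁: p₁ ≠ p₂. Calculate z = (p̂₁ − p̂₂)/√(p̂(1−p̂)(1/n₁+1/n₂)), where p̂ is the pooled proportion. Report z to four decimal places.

z = 2.2541

p̂₁ = 480/540 = 0.8888889, p̂₂ = 212/255 = 0.8313725.
Pooled p̂ = (480+212)/(540+255) = 692/795 = 0.8704403.
SE = √(p̂(1−p̂)(1/n₁+1/n₂)) = √(0.8704403·0.1295597·0.00577342) = √(0.000651092) = 0.0255165.
z = (0.8888889 − 0.8313725)/0.0255165 = 0.0575164/0.0255165 = 2.2541.
p-value = 2·P(Z > 2.254) ≈ 0.0242.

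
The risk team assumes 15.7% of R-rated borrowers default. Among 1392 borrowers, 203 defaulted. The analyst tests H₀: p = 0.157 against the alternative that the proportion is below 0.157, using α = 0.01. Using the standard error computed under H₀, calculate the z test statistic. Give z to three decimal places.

p̂ = 203/1392 ≈ 0.145833.
Standard error under H₀: √(0.157×0.843/1392) = 0.009751.
z = (0.145833 − 0.157)/0.009751 = -0.011167/0.009751 = -1.145.
p-value = P(Z < -1.145) ≈ 0.1261, so at α = 0.01 we fail to reject H₀.

z = -1.145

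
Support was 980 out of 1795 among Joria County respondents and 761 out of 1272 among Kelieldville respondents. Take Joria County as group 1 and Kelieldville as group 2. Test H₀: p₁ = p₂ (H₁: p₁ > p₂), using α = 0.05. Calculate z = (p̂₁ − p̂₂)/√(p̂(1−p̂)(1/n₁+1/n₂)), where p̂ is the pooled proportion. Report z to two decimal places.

z = -2.88

p̂₁ = 980/1795 = 0.54596, p̂₂ = 761/1272 = 0.59827.
Pooled p̂ = (980+761)/(1795+1272) = 1741/3067 = 0.56766.
SE = √(p̂(1−p̂)(1/n₁+1/n₂)) = √(0.56766·0.43234·0.00134327) = √(0.000329668) = 0.01816.
z = (0.54596 − 0.59827)/0.01816 = -0.05231/0.01816 = -2.88.
p-value = P(Z > -2.881) ≈ 0.9980; since p > α = 0.05, fail to reject H₀.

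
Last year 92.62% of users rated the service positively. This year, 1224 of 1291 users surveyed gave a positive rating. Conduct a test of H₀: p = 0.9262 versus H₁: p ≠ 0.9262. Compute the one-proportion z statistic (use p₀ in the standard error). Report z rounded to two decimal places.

p̂ = 1224/1291 = 0.94810.
SE = √(p₀(1−p₀)/n) = √(0.068354/1291) = 0.00728.
z = (0.94810 − 0.9262)/0.00728 = 0.02190/0.00728 = 3.01.
Two-sided p-value ≈ 2·Φ(−3.010) = 0.0026.

z = 3.01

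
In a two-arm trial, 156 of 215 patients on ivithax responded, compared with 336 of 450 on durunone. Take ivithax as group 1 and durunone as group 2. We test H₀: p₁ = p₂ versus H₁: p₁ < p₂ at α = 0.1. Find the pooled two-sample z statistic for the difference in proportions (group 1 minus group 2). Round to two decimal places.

p̂₁ = 156/215 ≈ 0.7256, p̂₂ = 336/450 ≈ 0.7467.
Pooled p̂ = (156+336)/(215+450) = 492/665 = 0.7398.
SE = √(0.192472 × 0.00687339) = 0.0364.
z = (0.7256 − 0.7467)/0.0364 = -0.0211/0.0364 = -0.58.
p-value = P(Z < -0.580) ≈ 0.2811; since p > α = 0.1, fail to reject H₀.

z = -0.58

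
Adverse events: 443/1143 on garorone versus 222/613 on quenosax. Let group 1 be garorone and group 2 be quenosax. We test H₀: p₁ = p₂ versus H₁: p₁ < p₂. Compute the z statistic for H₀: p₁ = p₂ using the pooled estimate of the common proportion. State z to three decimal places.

p̂₁ = 443/1143 = 0.38758, p̂₂ = 222/613 = 0.36215.
Pooled p̂ = (443+222)/(1143+613) = 665/1756 = 0.37870.
SE = √(p̂(1−p̂)(1/n₁+1/n₂)) = √(0.37870·0.62130·0.00250621) = √(0.000589678) = 0.02428.
z = (0.38758 − 0.36215)/0.02428 = 0.02543/0.02428 = 1.047.

z = 1.047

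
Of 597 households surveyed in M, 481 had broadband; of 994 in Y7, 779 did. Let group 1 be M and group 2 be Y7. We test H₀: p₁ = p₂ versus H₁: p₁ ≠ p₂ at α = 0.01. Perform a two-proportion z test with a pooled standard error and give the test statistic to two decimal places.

p̂₁ = 481/597 = 0.8057, p̂₂ = 779/994 = 0.7837.
Pooled p̂ = (481+779)/(597+994) = 1260/1591 = 0.7920.
SE = √(p̂(1−p̂)(1/n₁+1/n₂)) = √(0.7920·0.2080·0.00268108) = √(0.000441741) = 0.0210.
z = (0.8057 − 0.7837)/0.0210 = 0.0220/0.0210 = 1.05.
p-value = 2·P(Z > 1.046) ≈ 0.2954; since p > α = 0.01, fail to reject H₀.

z = 1.05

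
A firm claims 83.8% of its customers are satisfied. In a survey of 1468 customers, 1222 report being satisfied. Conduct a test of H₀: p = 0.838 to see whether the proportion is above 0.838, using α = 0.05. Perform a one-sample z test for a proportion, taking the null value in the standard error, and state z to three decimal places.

z = -0.580

p̂ = 1222/1468 = 0.832425.
Standard error under H₀: √(0.838×0.162/1468) = 0.009616.
z = (0.832425 − 0.838)/0.009616 = -0.005575/0.009616 = -0.580.
p-value = P(Z > -0.580) ≈ 0.7190. With α = 0.05, fail to reject H₀.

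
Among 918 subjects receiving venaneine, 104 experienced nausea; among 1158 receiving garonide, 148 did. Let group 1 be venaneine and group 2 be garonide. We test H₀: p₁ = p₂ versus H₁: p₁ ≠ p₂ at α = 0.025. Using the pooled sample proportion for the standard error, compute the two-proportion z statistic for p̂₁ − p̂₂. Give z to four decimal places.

z = -1.0059

p̂₁ = 104/918 = 0.113290, p̂₂ = 148/1158 = 0.127807.
Pooled p̂ = (104+148)/(918+1158) = 252/2076 = 0.121387.
SE = √(p̂(1−p̂)(1/n₁+1/n₂)) = √(0.121387·0.878613·0.00195288) = √(0.00020828) = 0.014432.
z = (0.113290 − 0.127807)/0.014432 = -0.014517/0.014432 = -1.0059.
p-value = 2·P(Z > 1.006) ≈ 0.3145, so at α = 0.025 we fail to reject H₀.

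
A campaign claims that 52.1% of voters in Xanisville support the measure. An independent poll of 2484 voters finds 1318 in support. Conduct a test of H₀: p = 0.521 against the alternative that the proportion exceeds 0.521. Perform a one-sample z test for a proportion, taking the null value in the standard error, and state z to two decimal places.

z = 0.96

p̂ = 1318/2484 = 0.5306.
Standard error under H₀: √(0.521×0.479/2484) = 0.0100.
z = (0.5306 − 0.521)/0.0100 = 0.0096/0.0100 = 0.96.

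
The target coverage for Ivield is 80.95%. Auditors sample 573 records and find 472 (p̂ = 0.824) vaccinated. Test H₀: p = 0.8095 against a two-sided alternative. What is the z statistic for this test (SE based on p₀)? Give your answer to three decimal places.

p̂ = 472/573 = 0.823735.
Standard error under H₀: √(0.8095×0.1905/573) = 0.016405.
z = (0.823735 − 0.8095)/0.016405 = 0.014235/0.016405 = 0.868.

z = 0.868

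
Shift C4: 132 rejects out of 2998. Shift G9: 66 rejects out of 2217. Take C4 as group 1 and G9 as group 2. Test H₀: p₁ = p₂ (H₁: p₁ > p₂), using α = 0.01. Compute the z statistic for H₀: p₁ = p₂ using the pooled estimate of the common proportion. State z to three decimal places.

z = 2.664

p̂₁ = 132/2998 ≈ 0.044029, p̂₂ = 66/2217 ≈ 0.029770.
Pooled p̂ = (132+66)/(2998+2217) = 198/5215 = 0.037967.
SE = √(p̂(1−p̂)(1/n₁+1/n₂)) = √(0.037967·0.962033·0.000784616) = √(2.86588e-05) = 0.005353.
z = (0.044029 − 0.029770)/0.005353 = 0.014259/0.005353 = 2.664.
p-value = P(Z > 2.664) ≈ 0.0039; since p < α = 0.01, reject H₀.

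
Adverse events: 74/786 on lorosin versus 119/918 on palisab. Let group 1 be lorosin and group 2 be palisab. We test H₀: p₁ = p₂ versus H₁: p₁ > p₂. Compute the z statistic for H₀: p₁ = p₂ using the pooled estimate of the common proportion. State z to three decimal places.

p̂₁ = 74/786 = 0.09415, p̂₂ = 119/918 = 0.12963.
Pooled p̂ = (74+119)/(786+918) = 193/1704 = 0.11326.
SE = √(0.100434 × 0.00236159) = 0.01540.
z = (0.09415 − 0.12963)/0.01540 = -0.03548/0.01540 = -2.304.

z = -2.304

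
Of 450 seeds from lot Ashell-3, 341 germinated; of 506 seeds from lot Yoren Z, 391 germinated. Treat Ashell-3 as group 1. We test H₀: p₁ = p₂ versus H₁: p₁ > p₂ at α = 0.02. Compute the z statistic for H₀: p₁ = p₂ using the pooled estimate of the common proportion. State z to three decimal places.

p̂₁ = 341/450 = 0.75778, p̂₂ = 391/506 = 0.77273.
Pooled p̂ = (341+391)/(450+506) = 732/956 = 0.76569.
SE = √(0.179409 × 0.00419851) = 0.02745.
z = (0.75778 − 0.77273)/0.02745 = -0.01495/0.02745 = -0.545.
p-value = P(Z > -0.545) ≈ 0.7070. With α = 0.02, fail to reject H₀.

z = -0.545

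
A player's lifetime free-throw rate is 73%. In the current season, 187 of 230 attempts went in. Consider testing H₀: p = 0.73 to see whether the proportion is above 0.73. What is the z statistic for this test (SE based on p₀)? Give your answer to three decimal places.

p̂ = 187/230 ≈ 0.81304.
Under H₀, SE = √(0.73·0.27/230) = √(0.000856957) = 0.02927.
z = (0.81304 − 0.73)/0.02927 = 0.08304/0.02927 = 2.837.
p-value = P(Z > 2.837) ≈ 0.0023.

z = 2.837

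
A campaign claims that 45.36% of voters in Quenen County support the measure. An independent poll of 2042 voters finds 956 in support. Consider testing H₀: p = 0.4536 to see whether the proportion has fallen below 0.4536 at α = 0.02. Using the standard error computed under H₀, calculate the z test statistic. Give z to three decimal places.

z = 1.322

p̂ = 956/2042 = 0.46817.
Under H₀, SE = √(0.4536·0.5464/2042) = √(0.000121375) = 0.01102.
z = (0.46817 − 0.4536)/0.01102 = 0.01457/0.01102 = 1.322.
p-value = P(Z < 1.322) ≈ 0.9070, so at α = 0.02 we fail to reject H₀.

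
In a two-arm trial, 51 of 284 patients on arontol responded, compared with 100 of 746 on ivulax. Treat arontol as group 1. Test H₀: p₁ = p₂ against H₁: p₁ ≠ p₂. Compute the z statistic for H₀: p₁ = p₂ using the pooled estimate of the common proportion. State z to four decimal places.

p̂₁ = 51/284 = 0.179577, p̂₂ = 100/746 = 0.134048.
Pooled p̂ = (51+100)/(284+746) = 151/1030 = 0.146602.
SE = √(0.12511 × 0.00486161) = 0.024662.
z = (0.179577 − 0.134048)/0.024662 = 0.045529/0.024662 = 1.8461.

z = 1.8461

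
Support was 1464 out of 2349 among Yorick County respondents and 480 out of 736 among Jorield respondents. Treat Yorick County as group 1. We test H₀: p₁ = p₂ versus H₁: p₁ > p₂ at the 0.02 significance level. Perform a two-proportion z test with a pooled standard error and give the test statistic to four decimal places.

z = -1.4186

p̂₁ = 1464/2349 = 0.623244, p̂₂ = 480/736 = 0.652174.
Pooled p̂ = (1464+480)/(2349+736) = 1944/3085 = 0.630146.
SE = √(0.233062 × 0.00178441) = 0.020393.
z = (0.623244 − 0.652174)/0.020393 = -0.028930/0.020393 = -1.4186.
p-value = P(Z > -1.419) ≈ 0.9220; since p > α = 0.02, fail to reject H₀.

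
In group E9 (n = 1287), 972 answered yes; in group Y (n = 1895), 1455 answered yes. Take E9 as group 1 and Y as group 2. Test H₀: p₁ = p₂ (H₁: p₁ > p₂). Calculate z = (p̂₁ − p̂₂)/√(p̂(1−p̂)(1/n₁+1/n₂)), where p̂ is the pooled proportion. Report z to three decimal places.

z = -0.818

p̂₁ = 972/1287 ≈ 0.75524, p̂₂ = 1455/1895 ≈ 0.76781.
Pooled p̂ = (972+1455)/(1287+1895) = 2427/3182 = 0.76273.
SE = √(0.180974 × 0.00130471) = 0.01537.
z = (0.75524 − 0.76781)/0.01537 = -0.01257/0.01537 = -0.818.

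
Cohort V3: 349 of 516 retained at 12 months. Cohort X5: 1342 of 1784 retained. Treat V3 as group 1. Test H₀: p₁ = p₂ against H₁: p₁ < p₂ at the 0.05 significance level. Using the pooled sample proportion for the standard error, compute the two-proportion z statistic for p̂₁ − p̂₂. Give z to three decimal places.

p̂₁ = 349/516 = 0.67636, p̂₂ = 1342/1784 = 0.75224.
Pooled p̂ = (349+1342)/(516+1784) = 1691/2300 = 0.73522.
SE = √(p̂(1−p̂)(1/n₁+1/n₂)) = √(0.73522·0.26478·0.00249852) = √(0.000486394) = 0.02205.
z = (0.67636 − 0.75224)/0.02205 = -0.07588/0.02205 = -3.441.
p-value = P(Z < -3.441) ≈ 0.0003. With α = 0.05, reject H₀.

z = -3.441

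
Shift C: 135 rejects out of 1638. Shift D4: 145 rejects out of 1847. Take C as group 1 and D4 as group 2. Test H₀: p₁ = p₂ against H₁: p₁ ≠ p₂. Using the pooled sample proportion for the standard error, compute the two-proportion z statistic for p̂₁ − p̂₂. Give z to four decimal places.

z = 0.4240

p̂₁ = 135/1638 ≈ 0.082418, p̂₂ = 145/1847 ≈ 0.078506.
Pooled p̂ = (135+145)/(1638+1847) = 280/3485 = 0.080344.
SE = √(0.0738891 × 0.00115192) = 0.009226.
z = (0.082418 − 0.078506)/0.009226 = 0.003912/0.009226 = 0.4240.
Two-sided p-value ≈ 2·Φ(−0.424) = 0.6716.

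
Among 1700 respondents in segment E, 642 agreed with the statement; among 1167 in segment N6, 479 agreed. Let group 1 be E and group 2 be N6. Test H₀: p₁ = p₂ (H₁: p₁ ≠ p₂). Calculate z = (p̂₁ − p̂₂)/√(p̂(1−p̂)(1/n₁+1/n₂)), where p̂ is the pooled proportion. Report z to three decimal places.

z = -1.769

p̂₁ = 642/1700 ≈ 0.377647, p̂₂ = 479/1167 ≈ 0.410454.
Pooled p̂ = (642+479)/(1700+1167) = 1121/2867 = 0.391001.
SE = √(0.238119 × 0.00144513) = 0.018550.
z = (0.377647 − 0.410454)/0.018550 = -0.032807/0.018550 = -1.769.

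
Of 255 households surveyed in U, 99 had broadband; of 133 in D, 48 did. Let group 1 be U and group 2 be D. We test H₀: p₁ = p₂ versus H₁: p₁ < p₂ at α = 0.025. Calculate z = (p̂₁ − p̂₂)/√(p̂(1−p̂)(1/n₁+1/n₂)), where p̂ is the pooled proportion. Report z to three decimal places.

p̂₁ = 99/255 = 0.38824, p̂₂ = 48/133 = 0.36090.
Pooled p̂ = (99+48)/(255+133) = 147/388 = 0.37887.
SE = √(0.235327 × 0.0114404) = 0.05189.
z = (0.38824 − 0.36090)/0.05189 = 0.02734/0.05189 = 0.527.
p-value = P(Z < 0.527) ≈ 0.7008. With α = 0.025, fail to reject H₀.

z = 0.527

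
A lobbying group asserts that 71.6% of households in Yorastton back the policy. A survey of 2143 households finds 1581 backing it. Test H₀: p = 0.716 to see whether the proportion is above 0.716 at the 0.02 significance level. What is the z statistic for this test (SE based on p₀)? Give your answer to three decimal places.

p̂ = 1581/2143 = 0.73775.
Under H₀, SE = √(0.716·0.284/2143) = √(9.48875e-05) = 0.00974.
z = (0.73775 − 0.716)/0.00974 = 0.02175/0.00974 = 2.233.
p-value = P(Z > 2.233) ≈ 0.0128; since p < α = 0.02, reject H₀.

z = 2.233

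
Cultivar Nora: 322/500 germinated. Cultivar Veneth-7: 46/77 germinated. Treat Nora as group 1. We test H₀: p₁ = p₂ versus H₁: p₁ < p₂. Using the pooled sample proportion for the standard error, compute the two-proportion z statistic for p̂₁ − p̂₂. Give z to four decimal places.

p̂₁ = 322/500 ≈ 0.644000, p̂₂ = 46/77 ≈ 0.597403.
Pooled p̂ = (322+46)/(500+77) = 368/577 = 0.637782.
SE = √(0.231016 × 0.014987) = 0.058841.
z = (0.644000 − 0.597403)/0.058841 = 0.046597/0.058841 = 0.7919.

z = 0.7919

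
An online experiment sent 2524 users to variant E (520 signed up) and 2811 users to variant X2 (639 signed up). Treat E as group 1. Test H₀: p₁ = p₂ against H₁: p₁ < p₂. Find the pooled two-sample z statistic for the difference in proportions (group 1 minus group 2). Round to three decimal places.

z = -1.884

p̂₁ = 520/2524 ≈ 0.206022, p̂₂ = 639/2811 ≈ 0.227321.
Pooled p̂ = (520+639)/(2524+2811) = 1159/5335 = 0.217245.
SE = √(0.170049 × 0.000751942) = 0.011308.
z = (0.206022 − 0.227321)/0.011308 = -0.021299/0.011308 = -1.884.
p-value = P(Z < -1.884) ≈ 0.0298.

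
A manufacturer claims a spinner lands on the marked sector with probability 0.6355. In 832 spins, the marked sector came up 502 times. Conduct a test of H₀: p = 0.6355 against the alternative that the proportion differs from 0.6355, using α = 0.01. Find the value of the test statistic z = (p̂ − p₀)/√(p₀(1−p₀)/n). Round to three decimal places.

p̂ = 502/832 = 0.603365.
Under H₀, SE = √(0.6355·0.3645/832) = √(0.000278413) = 0.016686.
z = (0.603365 − 0.6355)/0.016686 = -0.032135/0.016686 = -1.926.
p-value = 2·P(Z > 1.926) ≈ 0.0541. With α = 0.01, fail to reject H₀.

z = -1.926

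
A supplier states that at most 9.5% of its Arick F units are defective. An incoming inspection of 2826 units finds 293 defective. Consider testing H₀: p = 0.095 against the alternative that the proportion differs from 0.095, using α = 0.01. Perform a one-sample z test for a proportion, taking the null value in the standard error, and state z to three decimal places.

z = 1.574

p̂ = 293/2826 = 0.103680.
Under H₀, SE = √(0.095·0.905/2826) = √(3.04229e-05) = 0.005516.
z = (0.103680 − 0.095)/0.005516 = 0.008680/0.005516 = 1.574.
Two-sided p-value ≈ 2·Φ(−1.574) = 0.1156, so at α = 0.01 we fail to reject H₀.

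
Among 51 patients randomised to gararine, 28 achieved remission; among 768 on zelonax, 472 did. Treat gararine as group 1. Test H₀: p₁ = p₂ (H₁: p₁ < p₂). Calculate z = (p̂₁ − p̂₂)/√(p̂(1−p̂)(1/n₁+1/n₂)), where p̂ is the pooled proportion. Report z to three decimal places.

z = -0.930

p̂₁ = 28/51 ≈ 0.54902, p̂₂ = 472/768 ≈ 0.61458.
Pooled p̂ = (28+472)/(51+768) = 500/819 = 0.61050.
SE = √(p̂(1−p̂)(1/n₁+1/n₂)) = √(0.61050·0.38950·0.0209099) = √(0.00497216) = 0.07051.
z = (0.54902 − 0.61458)/0.07051 = -0.06556/0.07051 = -0.930.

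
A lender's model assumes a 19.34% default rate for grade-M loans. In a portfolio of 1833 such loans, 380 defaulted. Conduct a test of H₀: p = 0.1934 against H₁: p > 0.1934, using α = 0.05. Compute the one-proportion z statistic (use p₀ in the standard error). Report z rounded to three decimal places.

p̂ = 380/1833 ≈ 0.207310.
SE = √(p₀(1−p₀)/n) = √(0.156/1833) = 0.009225.
z = (0.207310 − 0.1934)/0.009225 = 0.013910/0.009225 = 1.508.
p-value = P(Z > 1.508) ≈ 0.0658, so at α = 0.05 we fail to reject H₀.

z = 1.508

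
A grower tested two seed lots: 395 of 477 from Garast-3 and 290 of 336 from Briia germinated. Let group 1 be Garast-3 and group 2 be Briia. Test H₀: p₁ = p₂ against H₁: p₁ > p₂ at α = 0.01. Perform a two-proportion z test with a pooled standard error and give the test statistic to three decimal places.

z = -1.349

p̂₁ = 395/477 = 0.828092, p̂₂ = 290/336 = 0.863095.
Pooled p̂ = (395+290)/(477+336) = 685/813 = 0.842558.
SE = √(0.132654 × 0.00507263) = 0.025940.
z = (0.828092 − 0.863095)/0.025940 = -0.035003/0.025940 = -1.349.
p-value = P(Z > -1.349) ≈ 0.9114. With α = 0.01, fail to reject H₀.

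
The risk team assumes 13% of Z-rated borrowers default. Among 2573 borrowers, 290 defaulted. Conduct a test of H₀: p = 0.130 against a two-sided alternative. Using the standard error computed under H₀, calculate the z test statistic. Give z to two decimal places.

z = -2.61

p̂ = 290/2573 = 0.11271.
SE = √(p₀(1−p₀)/n) = √(0.1131/2573) = 0.00663.
z = (0.11271 − 0.13)/0.00663 = -0.01729/0.00663 = -2.61.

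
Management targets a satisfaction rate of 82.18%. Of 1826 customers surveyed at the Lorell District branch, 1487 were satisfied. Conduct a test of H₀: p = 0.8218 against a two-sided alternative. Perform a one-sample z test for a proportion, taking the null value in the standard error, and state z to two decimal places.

p̂ = 1487/1826 ≈ 0.8143.
Standard error under H₀: √(0.8218×0.1782/1826) = 0.0090.
z = (0.8143 − 0.8218)/0.0090 = -0.0075/0.0090 = -0.83.
Two-sided p-value ≈ 2·Φ(−0.832) = 0.4054.

z = -0.83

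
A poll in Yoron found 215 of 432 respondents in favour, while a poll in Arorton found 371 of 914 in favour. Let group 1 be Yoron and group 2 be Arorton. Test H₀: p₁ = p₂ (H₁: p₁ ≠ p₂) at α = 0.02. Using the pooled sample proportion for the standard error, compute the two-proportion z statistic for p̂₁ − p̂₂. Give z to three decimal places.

p̂₁ = 215/432 = 0.49769, p̂₂ = 371/914 = 0.40591.
Pooled p̂ = (215+371)/(432+914) = 586/1346 = 0.43536.
SE = √(p̂(1−p̂)(1/n₁+1/n₂)) = √(0.43536·0.56464·0.00340891) = √(0.000837985) = 0.02895.
z = (0.49769 − 0.40591)/0.02895 = 0.09178/0.02895 = 3.170.
Two-sided p-value ≈ 2·Φ(−3.170) = 0.0015; since p < α = 0.02, reject H₀.

z = 3.170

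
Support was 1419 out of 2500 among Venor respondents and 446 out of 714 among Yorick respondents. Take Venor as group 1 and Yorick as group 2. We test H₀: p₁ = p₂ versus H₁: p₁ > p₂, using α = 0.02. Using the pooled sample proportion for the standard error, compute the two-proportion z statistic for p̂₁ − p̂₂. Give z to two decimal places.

z = -2.72

p̂₁ = 1419/2500 ≈ 0.56760, p̂₂ = 446/714 ≈ 0.62465.
Pooled p̂ = (1419+446)/(2500+714) = 1865/3214 = 0.58027.
SE = √(p̂(1−p̂)(1/n₁+1/n₂)) = √(0.58027·0.41973·0.00180056) = √(0.000438537) = 0.02094.
z = (0.56760 − 0.62465)/0.02094 = -0.05705/0.02094 = -2.72.
p-value = P(Z > -2.724) ≈ 0.9968, so at α = 0.02 we fail to reject H₀.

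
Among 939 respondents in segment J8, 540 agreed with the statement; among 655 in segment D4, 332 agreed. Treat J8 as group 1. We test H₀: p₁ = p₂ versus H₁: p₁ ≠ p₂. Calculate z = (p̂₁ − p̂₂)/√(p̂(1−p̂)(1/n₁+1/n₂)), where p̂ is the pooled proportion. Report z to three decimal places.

z = 2.692

p̂₁ = 540/939 ≈ 0.57508, p̂₂ = 332/655 ≈ 0.50687.
Pooled p̂ = (540+332)/(939+655) = 872/1594 = 0.54705.
SE = √(p̂(1−p̂)(1/n₁+1/n₂)) = √(0.54705·0.45295·0.00259168) = √(0.000642183) = 0.02534.
z = (0.57508 − 0.50687)/0.02534 = 0.06821/0.02534 = 2.692.
Two-sided p-value ≈ 2·Φ(−2.692) = 0.0071.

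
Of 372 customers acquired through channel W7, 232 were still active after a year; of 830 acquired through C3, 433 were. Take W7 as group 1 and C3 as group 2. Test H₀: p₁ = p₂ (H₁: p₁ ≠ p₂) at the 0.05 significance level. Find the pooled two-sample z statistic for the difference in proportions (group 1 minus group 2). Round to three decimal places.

z = 3.287

p̂₁ = 232/372 ≈ 0.62366, p̂₂ = 433/830 ≈ 0.52169.
Pooled p̂ = (232+433)/(372+830) = 665/1202 = 0.55324.
SE = √(p̂(1−p̂)(1/n₁+1/n₂)) = √(0.55324·0.44676·0.00389299) = √(0.000962211) = 0.03102.
z = (0.62366 − 0.52169)/0.03102 = 0.10197/0.03102 = 3.287.
Two-sided p-value ≈ 2·Φ(−3.287) = 0.0010; since p < α = 0.05, reject H₀.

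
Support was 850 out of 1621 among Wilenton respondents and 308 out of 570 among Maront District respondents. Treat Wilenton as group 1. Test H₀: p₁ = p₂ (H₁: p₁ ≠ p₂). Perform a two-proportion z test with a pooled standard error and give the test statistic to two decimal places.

z = -0.66

p̂₁ = 850/1621 = 0.5244, p̂₂ = 308/570 = 0.5404.
Pooled p̂ = (850+308)/(1621+570) = 1158/2191 = 0.5285.
SE = √(p̂(1−p̂)(1/n₁+1/n₂)) = √(0.5285·0.4715·0.00237129) = √(0.000590893) = 0.0243.
z = (0.5244 − 0.5404)/0.0243 = -0.0160/0.0243 = -0.66.
p-value = 2·P(Z > 0.658) ≈ 0.5108.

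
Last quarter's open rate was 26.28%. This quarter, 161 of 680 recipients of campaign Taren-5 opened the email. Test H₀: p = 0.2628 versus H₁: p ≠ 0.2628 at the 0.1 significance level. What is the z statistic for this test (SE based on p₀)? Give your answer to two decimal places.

z = -1.54

p̂ = 161/680 ≈ 0.2368.
Under H₀, SE = √(0.2628·0.7372/680) = √(0.000284906) = 0.0169.
z = (0.2368 − 0.2628)/0.0169 = -0.0260/0.0169 = -1.54.
Two-sided p-value ≈ 2·Φ(−1.542) = 0.1230, so at α = 0.1 we fail to reject H₀.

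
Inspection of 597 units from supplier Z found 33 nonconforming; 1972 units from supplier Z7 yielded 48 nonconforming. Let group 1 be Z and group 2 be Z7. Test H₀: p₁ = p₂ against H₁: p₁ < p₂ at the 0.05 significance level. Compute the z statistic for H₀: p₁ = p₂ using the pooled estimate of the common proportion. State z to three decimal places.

p̂₁ = 33/597 ≈ 0.055276, p̂₂ = 48/1972 ≈ 0.024341.
Pooled p̂ = (33+48)/(597+1972) = 81/2569 = 0.031530.
SE = √(p̂(1−p̂)(1/n₁+1/n₂)) = √(0.031530·0.968470·0.00218214) = √(6.66331e-05) = 0.008163.
z = (0.055276 − 0.024341)/0.008163 = 0.030935/0.008163 = 3.790.
p-value = P(Z < 3.790) ≈ 0.9999; since p > α = 0.05, fail to reject H₀.

z = 3.790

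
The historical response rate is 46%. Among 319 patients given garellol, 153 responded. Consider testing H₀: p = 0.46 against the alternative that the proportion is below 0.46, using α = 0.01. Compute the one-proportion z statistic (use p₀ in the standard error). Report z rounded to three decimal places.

p̂ = 153/319 ≈ 0.47962.
SE = √(p₀(1−p₀)/n) = √(0.2484/319) = 0.02790.
z = (0.47962 − 0.46)/0.02790 = 0.01962/0.02790 = 0.703.
p-value = P(Z < 0.703) ≈ 0.7590, so at α = 0.01 we fail to reject H₀.

z = 0.703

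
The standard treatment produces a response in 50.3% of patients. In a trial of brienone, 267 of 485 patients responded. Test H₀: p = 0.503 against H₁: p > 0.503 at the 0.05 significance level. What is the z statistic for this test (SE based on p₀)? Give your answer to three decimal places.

z = 2.093

p̂ = 267/485 = 0.55052.
Under H₀, SE = √(0.503·0.497/485) = √(0.000515445) = 0.02270.
z = (0.55052 − 0.503)/0.02270 = 0.04752/0.02270 = 2.093.
p-value = P(Z > 2.093) ≈ 0.0182, so at α = 0.05 we reject H₀.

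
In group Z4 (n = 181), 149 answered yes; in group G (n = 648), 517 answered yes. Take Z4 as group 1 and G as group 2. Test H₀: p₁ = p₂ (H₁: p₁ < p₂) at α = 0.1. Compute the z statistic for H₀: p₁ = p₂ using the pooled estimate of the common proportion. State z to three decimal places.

z = 0.759

p̂₁ = 149/181 ≈ 0.82320, p̂₂ = 517/648 ≈ 0.79784.
Pooled p̂ = (149+517)/(181+648) = 666/829 = 0.80338.
SE = √(p̂(1−p̂)(1/n₁+1/n₂)) = √(0.80338·0.19662·0.00706807) = √(0.00111649) = 0.03341.
z = (0.82320 − 0.79784)/0.03341 = 0.02536/0.03341 = 0.759.
p-value = P(Z < 0.759) ≈ 0.7761, so at α = 0.1 we fail to reject H₀.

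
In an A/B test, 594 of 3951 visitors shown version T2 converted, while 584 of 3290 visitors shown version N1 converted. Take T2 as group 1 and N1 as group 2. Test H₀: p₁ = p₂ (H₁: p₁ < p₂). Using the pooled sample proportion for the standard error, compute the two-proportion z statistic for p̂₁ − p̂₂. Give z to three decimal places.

p̂₁ = 594/3951 = 0.15034, p̂₂ = 584/3290 = 0.17751.
Pooled p̂ = (594+584)/(3951+3290) = 1178/7241 = 0.16268.
SE = √(p̂(1−p̂)(1/n₁+1/n₂)) = √(0.16268·0.83732·0.000557052) = √(7.58807e-05) = 0.00871.
z = (0.15034 − 0.17751)/0.00871 = -0.02717/0.00871 = -3.119.
p-value = P(Z < -3.119) ≈ 0.0009.

z = -3.119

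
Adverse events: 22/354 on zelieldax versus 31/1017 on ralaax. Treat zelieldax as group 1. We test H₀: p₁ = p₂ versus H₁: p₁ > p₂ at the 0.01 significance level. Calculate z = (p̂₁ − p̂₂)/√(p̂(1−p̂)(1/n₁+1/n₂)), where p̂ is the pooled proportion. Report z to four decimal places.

p̂₁ = 22/354 ≈ 0.0621469, p̂₂ = 31/1017 ≈ 0.0304818.
Pooled p̂ = (22+31)/(354+1017) = 53/1371 = 0.0386579.
SE = √(0.0371635 × 0.00380814) = 0.0118964.
z = (0.0621469 − 0.0304818)/0.0118964 = 0.0316651/0.0118964 = 2.6617.
p-value = P(Z > 2.662) ≈ 0.0039, so at α = 0.01 we reject H₀.

z = 2.6617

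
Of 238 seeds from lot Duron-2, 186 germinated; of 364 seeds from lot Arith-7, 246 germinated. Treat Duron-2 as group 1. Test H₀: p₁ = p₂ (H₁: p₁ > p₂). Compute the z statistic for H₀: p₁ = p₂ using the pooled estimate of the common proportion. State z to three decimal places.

z = 2.816

p̂₁ = 186/238 = 0.78151, p̂₂ = 246/364 = 0.67582.
Pooled p̂ = (186+246)/(238+364) = 432/602 = 0.71761.
SE = √(0.202647 × 0.00694893) = 0.03753.
z = (0.78151 − 0.67582)/0.03753 = 0.10569/0.03753 = 2.816.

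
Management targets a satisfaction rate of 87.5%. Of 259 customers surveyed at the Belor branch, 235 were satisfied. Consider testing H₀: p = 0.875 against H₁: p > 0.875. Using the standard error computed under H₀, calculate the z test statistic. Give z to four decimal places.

z = 1.5735

p̂ = 235/259 ≈ 0.907336.
SE = √(p₀(1−p₀)/n) = √(0.10938/259) = 0.020550.
z = (0.907336 − 0.875)/0.020550 = 0.032336/0.020550 = 1.5735.
p-value = P(Z > 1.574) ≈ 0.0578.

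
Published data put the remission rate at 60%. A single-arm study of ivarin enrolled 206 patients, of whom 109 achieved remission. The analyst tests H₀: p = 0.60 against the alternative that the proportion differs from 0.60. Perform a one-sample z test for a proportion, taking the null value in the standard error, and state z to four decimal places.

z = -2.0764

p̂ = 109/206 = 0.529126.
Standard error under H₀: √(0.6×0.4/206) = 0.034133.
z = (0.529126 − 0.6)/0.034133 = -0.070874/0.034133 = -2.0764.
p-value = 2·P(Z > 2.076) ≈ 0.0379.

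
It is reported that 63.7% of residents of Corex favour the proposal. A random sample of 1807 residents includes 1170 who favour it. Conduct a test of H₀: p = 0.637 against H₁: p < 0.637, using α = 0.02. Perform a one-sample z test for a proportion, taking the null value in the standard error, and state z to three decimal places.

p̂ = 1170/1807 ≈ 0.64748.
Under H₀, SE = √(0.637·0.363/1807) = √(0.000127964) = 0.01131.
z = (0.64748 − 0.637)/0.01131 = 0.01048/0.01131 = 0.927.
p-value = P(Z < 0.927) ≈ 0.8229. With α = 0.02, fail to reject H₀.

z = 0.927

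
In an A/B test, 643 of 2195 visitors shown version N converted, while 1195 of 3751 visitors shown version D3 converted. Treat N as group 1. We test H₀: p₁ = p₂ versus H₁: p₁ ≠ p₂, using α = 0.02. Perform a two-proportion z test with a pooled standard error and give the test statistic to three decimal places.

z = -2.065

p̂₁ = 643/2195 ≈ 0.292938, p̂₂ = 1195/3751 ≈ 0.318582.
Pooled p̂ = (643+1195)/(2195+3751) = 1838/5946 = 0.309115.
SE = √(p̂(1−p̂)(1/n₁+1/n₂)) = √(0.309115·0.690885·0.000722176) = √(0.00015423) = 0.012419.
z = (0.292938 − 0.318582)/0.012419 = -0.025644/0.012419 = -2.065.
Two-sided p-value ≈ 2·Φ(−2.065) = 0.0389; since p > α = 0.02, fail to reject H₀.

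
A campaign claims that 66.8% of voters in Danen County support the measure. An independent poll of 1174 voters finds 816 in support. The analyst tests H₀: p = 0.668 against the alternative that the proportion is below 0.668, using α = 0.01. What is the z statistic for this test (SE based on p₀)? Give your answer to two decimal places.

z = 1.97

p̂ = 816/1174 ≈ 0.69506.
Standard error under H₀: √(0.668×0.332/1174) = 0.01374.
z = (0.69506 − 0.668)/0.01374 = 0.02706/0.01374 = 1.97.
p-value = P(Z < 1.969) ≈ 0.9755. With α = 0.01, fail to reject H₀.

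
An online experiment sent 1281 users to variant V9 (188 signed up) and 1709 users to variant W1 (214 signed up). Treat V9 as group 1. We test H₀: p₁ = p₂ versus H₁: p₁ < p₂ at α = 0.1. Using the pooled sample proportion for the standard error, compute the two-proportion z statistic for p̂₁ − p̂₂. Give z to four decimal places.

z = 1.7086

p̂₁ = 188/1281 ≈ 0.1467603, p̂₂ = 214/1709 ≈ 0.1252194.
Pooled p̂ = (188+214)/(1281+1709) = 402/2990 = 0.1344482.
SE = √(0.116372 × 0.00136578) = 0.0126071.
z = (0.1467603 − 0.1252194)/0.0126071 = 0.0215409/0.0126071 = 1.7086.
p-value = P(Z < 1.709) ≈ 0.9562, so at α = 0.1 we fail to reject H₀.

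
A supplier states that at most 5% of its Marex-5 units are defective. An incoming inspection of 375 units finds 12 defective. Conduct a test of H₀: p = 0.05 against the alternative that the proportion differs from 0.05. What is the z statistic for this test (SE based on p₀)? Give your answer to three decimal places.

z = -1.599

p̂ = 12/375 ≈ 0.032000.
SE = √(p₀(1−p₀)/n) = √(0.0475/375) = 0.011255.
z = (0.032000 − 0.05)/0.011255 = -0.018000/0.011255 = -1.599.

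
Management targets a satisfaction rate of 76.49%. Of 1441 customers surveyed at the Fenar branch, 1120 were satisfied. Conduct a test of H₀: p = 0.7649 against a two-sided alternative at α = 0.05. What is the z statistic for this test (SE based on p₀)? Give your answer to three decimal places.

z = 1.104

p̂ = 1120/1441 ≈ 0.777238.
SE = √(p₀(1−p₀)/n) = √(0.17983/1441) = 0.011171.
z = (0.777238 − 0.7649)/0.011171 = 0.012338/0.011171 = 1.104.
Two-sided p-value ≈ 2·Φ(−1.104) = 0.2694. With α = 0.05, fail to reject H₀.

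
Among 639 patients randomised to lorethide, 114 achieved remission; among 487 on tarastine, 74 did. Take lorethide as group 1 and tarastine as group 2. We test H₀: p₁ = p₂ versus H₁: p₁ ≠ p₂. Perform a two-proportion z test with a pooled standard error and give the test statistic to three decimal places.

z = 1.179

p̂₁ = 114/639 = 0.17840, p̂₂ = 74/487 = 0.15195.
Pooled p̂ = (114+74)/(639+487) = 188/1126 = 0.16696.
SE = √(0.139086 × 0.00361833) = 0.02243.
z = (0.17840 − 0.15195)/0.02243 = 0.02645/0.02243 = 1.179.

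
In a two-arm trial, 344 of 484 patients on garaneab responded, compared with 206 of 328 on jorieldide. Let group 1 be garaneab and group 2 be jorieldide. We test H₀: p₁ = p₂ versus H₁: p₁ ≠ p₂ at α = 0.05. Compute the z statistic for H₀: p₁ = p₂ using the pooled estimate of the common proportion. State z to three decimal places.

p̂₁ = 344/484 ≈ 0.710744, p̂₂ = 206/328 ≈ 0.628049.
Pooled p̂ = (344+206)/(484+328) = 550/812 = 0.677340.
SE = √(0.218551 × 0.0051149) = 0.033434.
z = (0.710744 − 0.628049)/0.033434 = 0.082695/0.033434 = 2.473.
Two-sided p-value ≈ 2·Φ(−2.473) = 0.0134; since p < α = 0.05, reject H₀.

z = 2.473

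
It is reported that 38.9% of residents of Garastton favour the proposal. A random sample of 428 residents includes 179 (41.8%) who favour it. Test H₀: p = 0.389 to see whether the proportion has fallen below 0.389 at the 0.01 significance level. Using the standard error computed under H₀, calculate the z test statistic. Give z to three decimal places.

p̂ = 179/428 ≈ 0.41822.
Under H₀, SE = √(0.389·0.611/428) = √(0.000555325) = 0.02357.
z = (0.41822 − 0.389)/0.02357 = 0.02922/0.02357 = 1.240.
p-value = P(Z < 1.240) ≈ 0.8925; since p > α = 0.01, fail to reject H₀.

z = 1.240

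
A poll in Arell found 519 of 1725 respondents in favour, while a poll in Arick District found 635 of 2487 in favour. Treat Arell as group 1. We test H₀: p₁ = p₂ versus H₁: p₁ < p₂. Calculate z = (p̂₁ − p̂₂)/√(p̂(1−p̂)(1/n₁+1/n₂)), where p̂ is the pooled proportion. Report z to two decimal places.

p̂₁ = 519/1725 ≈ 0.3009, p̂₂ = 635/2487 ≈ 0.2553.
Pooled p̂ = (519+635)/(1725+2487) = 1154/4212 = 0.2740.
SE = √(p̂(1−p̂)(1/n₁+1/n₂)) = √(0.2740·0.7260·0.000981801) = √(0.000195295) = 0.0140.
z = (0.3009 − 0.2553)/0.0140 = 0.0456/0.0140 = 3.26.

z = 3.26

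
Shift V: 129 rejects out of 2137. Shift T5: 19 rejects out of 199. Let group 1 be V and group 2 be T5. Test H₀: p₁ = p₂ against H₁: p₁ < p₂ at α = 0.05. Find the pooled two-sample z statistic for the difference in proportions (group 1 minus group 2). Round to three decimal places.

z = -1.945

p̂₁ = 129/2137 ≈ 0.060365, p̂₂ = 19/199 ≈ 0.095477.
Pooled p̂ = (129+19)/(2137+199) = 148/2336 = 0.063356.
SE = √(p̂(1−p̂)(1/n₁+1/n₂)) = √(0.063356·0.936644·0.00549307) = √(0.000325971) = 0.018055.
z = (0.060365 − 0.095477)/0.018055 = -0.035112/0.018055 = -1.945.
p-value = P(Z < -1.945) ≈ 0.0259. With α = 0.05, reject H₀.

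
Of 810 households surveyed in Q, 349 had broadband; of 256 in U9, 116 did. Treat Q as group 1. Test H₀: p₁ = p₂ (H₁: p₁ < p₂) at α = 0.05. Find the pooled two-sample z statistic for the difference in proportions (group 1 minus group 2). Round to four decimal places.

z = -0.6261

p̂₁ = 349/810 = 0.430864, p̂₂ = 116/256 = 0.453125.
Pooled p̂ = (349+116)/(810+256) = 465/1066 = 0.436210.
SE = √(p̂(1−p̂)(1/n₁+1/n₂)) = √(0.436210·0.563790·0.00514082) = √(0.00126429) = 0.035557.
z = (0.430864 − 0.453125)/0.035557 = -0.022261/0.035557 = -0.6261.
p-value = P(Z < -0.626) ≈ 0.2656; since p > α = 0.05, fail to reject H₀.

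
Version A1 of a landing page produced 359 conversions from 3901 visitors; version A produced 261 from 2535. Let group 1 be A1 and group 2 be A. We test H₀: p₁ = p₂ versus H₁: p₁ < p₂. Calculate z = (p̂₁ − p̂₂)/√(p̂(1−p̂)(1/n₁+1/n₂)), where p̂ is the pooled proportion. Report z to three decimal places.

z = -1.452

p̂₁ = 359/3901 = 0.09203, p̂₂ = 261/2535 = 0.10296.
Pooled p̂ = (359+261)/(3901+2535) = 620/6436 = 0.09633.
SE = √(0.0870531 × 0.000650822) = 0.00753.
z = (0.09203 − 0.10296)/0.00753 = -0.01093/0.00753 = -1.452.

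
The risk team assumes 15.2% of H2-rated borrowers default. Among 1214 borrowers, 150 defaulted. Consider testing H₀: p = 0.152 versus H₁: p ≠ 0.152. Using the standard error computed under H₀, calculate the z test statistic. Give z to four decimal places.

z = -2.7602

p̂ = 150/1214 = 0.1235585.
Standard error under H₀: √(0.152×0.848/1214) = 0.0103041.
z = (0.1235585 − 0.152)/0.0103041 = -0.0284415/0.0103041 = -2.7602.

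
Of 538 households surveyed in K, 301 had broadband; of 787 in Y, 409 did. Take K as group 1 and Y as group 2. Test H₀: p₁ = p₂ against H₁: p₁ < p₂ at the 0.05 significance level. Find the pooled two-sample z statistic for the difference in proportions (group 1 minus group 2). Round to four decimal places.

z = 1.4260

p̂₁ = 301/538 = 0.5594796, p̂₂ = 409/787 = 0.5196950.
Pooled p̂ = (301+409)/(538+787) = 710/1325 = 0.5358491.
SE = √(p̂(1−p̂)(1/n₁+1/n₂)) = √(0.5358491·0.4641509·0.00312938) = √(0.000778324) = 0.0278985.
z = (0.5594796 − 0.5196950)/0.0278985 = 0.0397846/0.0278985 = 1.4260.
p-value = P(Z < 1.426) ≈ 0.9231; since p > α = 0.05, fail to reject H₀.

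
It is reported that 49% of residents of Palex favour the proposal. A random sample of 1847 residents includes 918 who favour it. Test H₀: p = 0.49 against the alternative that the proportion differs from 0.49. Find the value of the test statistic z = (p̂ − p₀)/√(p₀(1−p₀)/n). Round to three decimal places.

p̂ = 918/1847 = 0.49702.
Under H₀, SE = √(0.49·0.51/1847) = √(0.0001353) = 0.01163.
z = (0.49702 − 0.49)/0.01163 = 0.00702/0.01163 = 0.604.
Two-sided p-value ≈ 2·Φ(−0.604) = 0.5460.

z = 0.604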